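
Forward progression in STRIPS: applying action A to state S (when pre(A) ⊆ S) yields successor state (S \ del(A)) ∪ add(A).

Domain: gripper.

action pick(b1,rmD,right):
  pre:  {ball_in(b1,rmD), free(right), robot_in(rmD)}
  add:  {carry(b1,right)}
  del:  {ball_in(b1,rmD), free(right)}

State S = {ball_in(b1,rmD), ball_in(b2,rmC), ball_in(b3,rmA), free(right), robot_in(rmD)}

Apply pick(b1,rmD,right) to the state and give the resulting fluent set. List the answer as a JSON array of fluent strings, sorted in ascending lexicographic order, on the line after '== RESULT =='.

Compute (S \ del) ∪ add:
  pre ⊆ S: {ball_in(b1,rmD), free(right), robot_in(rmD)} ⊆ S  — applicable
  S \ del = {ball_in(b2,rmC), ball_in(b3,rmA), robot_in(rmD)}
  ∪ add   = {ball_in(b2,rmC), ball_in(b3,rmA), carry(b1,right), robot_in(rmD)}

== RESULT ==
["ball_in(b2,rmC)", "ball_in(b3,rmA)", "carry(b1,right)", "robot_in(rmD)"]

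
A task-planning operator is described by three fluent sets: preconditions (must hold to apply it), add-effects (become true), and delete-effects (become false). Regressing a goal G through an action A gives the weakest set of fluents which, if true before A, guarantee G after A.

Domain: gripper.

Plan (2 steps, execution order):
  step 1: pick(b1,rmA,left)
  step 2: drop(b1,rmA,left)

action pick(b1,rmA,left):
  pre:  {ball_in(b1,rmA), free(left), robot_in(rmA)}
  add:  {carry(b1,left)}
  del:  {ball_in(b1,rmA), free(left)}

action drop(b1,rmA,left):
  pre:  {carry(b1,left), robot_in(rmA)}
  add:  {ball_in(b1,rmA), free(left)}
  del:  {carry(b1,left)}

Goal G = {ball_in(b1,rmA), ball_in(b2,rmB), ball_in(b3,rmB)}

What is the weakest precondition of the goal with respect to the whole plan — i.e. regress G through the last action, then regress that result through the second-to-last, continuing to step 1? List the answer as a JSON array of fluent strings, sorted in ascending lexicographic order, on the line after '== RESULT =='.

Regress step by step:
  through step 2 (drop(b1,rmA,left)): drop {ball_in(b1,rmA)}, keep {ball_in(b2,rmB), ball_in(b3,rmB)}, require {carry(b1,left), robot_in(rmA)}
    → {ball_in(b2,rmB), ball_in(b3,rmB), carry(b1,left), robot_in(rmA)}
  through step 1 (pick(b1,rmA,left)): drop {carry(b1,left)}, keep {ball_in(b2,rmB), ball_in(b3,rmB), robot_in(rmA)}, require {ball_in(b1,rmA), free(left), robot_in(rmA)}
    → {ball_in(b1,rmA), ball_in(b2,rmB), ball_in(b3,rmB), free(left), robot_in(rmA)}

== RESULT ==
["ball_in(b1,rmA)", "ball_in(b2,rmB)", "ball_in(b3,rmB)", "free(left)", "robot_in(rmA)"]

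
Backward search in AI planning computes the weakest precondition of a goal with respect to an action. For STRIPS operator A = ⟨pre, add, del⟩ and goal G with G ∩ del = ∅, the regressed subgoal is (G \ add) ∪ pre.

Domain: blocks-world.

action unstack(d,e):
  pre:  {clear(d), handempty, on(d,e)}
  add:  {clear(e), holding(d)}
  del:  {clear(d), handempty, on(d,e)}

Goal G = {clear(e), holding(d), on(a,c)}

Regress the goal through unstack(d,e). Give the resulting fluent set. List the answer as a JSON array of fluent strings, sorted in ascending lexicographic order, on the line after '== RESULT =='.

Compute (G \ add) ∪ pre:
  G ∩ del = {}  (empty — regression defined)
  G \ add = {clear(e), holding(d), on(a,c)} \ {clear(e), holding(d)} = {on(a,c)}
  ∪ pre   = {on(a,c)} ∪ {clear(d), handempty, on(d,e)}
          = {clear(d), handempty, on(a,c), on(d,e)}

== RESULT ==
["clear(d)", "handempty", "on(a,c)", "on(d,e)"]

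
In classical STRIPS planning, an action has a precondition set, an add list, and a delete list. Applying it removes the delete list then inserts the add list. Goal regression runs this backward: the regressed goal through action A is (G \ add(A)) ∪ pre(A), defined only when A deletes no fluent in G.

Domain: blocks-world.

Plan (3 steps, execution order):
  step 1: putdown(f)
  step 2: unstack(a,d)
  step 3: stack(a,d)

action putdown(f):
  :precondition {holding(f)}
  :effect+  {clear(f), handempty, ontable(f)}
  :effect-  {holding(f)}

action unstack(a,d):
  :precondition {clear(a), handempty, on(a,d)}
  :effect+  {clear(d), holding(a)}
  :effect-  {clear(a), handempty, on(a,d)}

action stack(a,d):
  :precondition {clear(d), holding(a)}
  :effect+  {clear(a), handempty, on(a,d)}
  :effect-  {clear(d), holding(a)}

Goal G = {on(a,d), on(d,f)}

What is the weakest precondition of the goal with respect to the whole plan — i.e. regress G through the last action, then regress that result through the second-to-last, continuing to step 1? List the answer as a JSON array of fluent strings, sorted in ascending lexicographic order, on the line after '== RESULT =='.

Work backward from the goal:
  through step 3 (stack(a,d)): drop {on(a,d)}, keep {on(d,f)}, require {clear(d), holding(a)}
    → {clear(d), holding(a), on(d,f)}
  through step 2 (unstack(a,d)): drop {clear(d), holding(a)}, keep {on(d,f)}, require {clear(a), handempty, on(a,d)}
    → {clear(a), handempty, on(a,d), on(d,f)}
  through step 1 (putdown(f)): drop {handempty}, keep {clear(a), on(a,d), on(d,f)}, require {holding(f)}
    → {clear(a), holding(f), on(a,d), on(d,f)}

== RESULT ==
["clear(a)", "holding(f)", "on(a,d)", "on(d,f)"]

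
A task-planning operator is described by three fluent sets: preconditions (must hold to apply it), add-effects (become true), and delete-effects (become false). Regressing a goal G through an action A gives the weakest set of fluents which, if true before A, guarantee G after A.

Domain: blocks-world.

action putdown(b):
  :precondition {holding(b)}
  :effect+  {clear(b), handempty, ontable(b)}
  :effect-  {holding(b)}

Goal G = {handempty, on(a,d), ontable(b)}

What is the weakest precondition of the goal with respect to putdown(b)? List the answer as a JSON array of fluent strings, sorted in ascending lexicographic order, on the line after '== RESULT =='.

Regress:
  G ∩ del = {}  (empty — regression defined)
  G \ add = {handempty, on(a,d), ontable(b)} \ {clear(b), handempty, ontable(b)} = {on(a,d)}
  ∪ pre   = {on(a,d)} ∪ {holding(b)}
          = {holding(b), on(a,d)}

== RESULT ==
["holding(b)", "on(a,d)"]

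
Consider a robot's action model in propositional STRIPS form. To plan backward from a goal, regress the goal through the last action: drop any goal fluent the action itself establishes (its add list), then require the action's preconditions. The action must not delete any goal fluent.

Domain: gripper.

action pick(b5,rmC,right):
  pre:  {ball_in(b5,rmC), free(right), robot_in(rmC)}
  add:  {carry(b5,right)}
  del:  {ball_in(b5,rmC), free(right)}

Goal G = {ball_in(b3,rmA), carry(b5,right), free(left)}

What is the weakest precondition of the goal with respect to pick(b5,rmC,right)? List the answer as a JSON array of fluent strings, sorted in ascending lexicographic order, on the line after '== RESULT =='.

Regress:
  G ∩ del = {}  (empty — regression defined)
  G \ add = {ball_in(b3,rmA), carry(b5,right), free(left)} \ {carry(b5,right)} = {ball_in(b3,rmA), free(left)}
  ∪ pre   = {ball_in(b3,rmA), free(left)} ∪ {ball_in(b5,rmC), free(right), robot_in(rmC)}
          = {ball_in(b3,rmA), ball_in(b5,rmC), free(left), free(right), robot_in(rmC)}

== RESULT ==
["ball_in(b3,rmA)", "ball_in(b5,rmC)", "free(left)", "free(right)", "robot_in(rmC)"]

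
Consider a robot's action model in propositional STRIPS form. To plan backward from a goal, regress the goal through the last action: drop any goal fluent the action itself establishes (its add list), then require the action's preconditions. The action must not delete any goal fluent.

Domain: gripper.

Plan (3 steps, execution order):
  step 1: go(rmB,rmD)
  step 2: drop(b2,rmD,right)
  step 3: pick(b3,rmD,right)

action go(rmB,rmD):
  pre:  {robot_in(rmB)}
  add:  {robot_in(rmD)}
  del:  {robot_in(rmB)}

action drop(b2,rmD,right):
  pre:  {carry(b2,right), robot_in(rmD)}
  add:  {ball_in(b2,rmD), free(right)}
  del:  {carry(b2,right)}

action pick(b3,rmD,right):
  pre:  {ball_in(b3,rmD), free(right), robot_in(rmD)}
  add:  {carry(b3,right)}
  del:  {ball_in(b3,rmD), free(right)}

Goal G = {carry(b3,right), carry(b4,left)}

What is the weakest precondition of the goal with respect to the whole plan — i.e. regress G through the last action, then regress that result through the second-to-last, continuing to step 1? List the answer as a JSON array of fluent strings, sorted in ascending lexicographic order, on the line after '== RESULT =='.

Regress step by step:
  through step 3 (pick(b3,rmD,right)): drop {carry(b3,right)}, keep {carry(b4,left)}, require {ball_in(b3,rmD), free(right), robot_in(rmD)}
    → {ball_in(b3,rmD), carry(b4,left), free(right), robot_in(rmD)}
  through step 2 (drop(b2,rmD,right)): drop {free(right)}, keep {ball_in(b3,rmD), carry(b4,left), robot_in(rmD)}, require {carry(b2,right), robot_in(rmD)}
    → {ball_in(b3,rmD), carry(b2,right), carry(b4,left), robot_in(rmD)}
  through step 1 (go(rmB,rmD)): drop {robot_in(rmD)}, keep {ball_in(b3,rmD), carry(b2,right), carry(b4,left)}, require {robot_in(rmB)}
    → {ball_in(b3,rmD), carry(b2,right), carry(b4,left), robot_in(rmB)}

== RESULT ==
["ball_in(b3,rmD)", "carry(b2,right)", "carry(b4,left)", "robot_in(rmB)"]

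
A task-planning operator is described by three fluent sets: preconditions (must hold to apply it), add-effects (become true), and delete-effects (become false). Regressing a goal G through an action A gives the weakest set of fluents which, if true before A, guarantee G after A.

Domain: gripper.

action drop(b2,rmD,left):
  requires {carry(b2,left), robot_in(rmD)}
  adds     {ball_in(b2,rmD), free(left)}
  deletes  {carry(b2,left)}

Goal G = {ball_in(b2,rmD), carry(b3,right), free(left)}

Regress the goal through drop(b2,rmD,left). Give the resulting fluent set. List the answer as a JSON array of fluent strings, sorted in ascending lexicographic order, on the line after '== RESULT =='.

Regress:
  G ∩ del = {}  (empty — regression defined)
  G \ add = {ball_in(b2,rmD), carry(b3,right), free(left)} \ {ball_in(b2,rmD), free(left)} = {carry(b3,right)}
  ∪ pre   = {carry(b3,right)} ∪ {carry(b2,left), robot_in(rmD)}
          = {carry(b2,left), carry(b3,right), robot_in(rmD)}

== RESULT ==
["carry(b2,left)", "carry(b3,right)", "robot_in(rmD)"]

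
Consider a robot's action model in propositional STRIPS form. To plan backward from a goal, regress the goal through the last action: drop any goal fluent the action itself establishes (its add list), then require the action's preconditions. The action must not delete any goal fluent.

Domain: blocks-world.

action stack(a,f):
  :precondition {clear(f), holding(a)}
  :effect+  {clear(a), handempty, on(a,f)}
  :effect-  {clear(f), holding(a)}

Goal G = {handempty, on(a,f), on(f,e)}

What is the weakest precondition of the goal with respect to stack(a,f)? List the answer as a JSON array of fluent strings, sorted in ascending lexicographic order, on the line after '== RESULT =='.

Regress:
  G ∩ del = {}  (empty — regression defined)
  G \ add = {handempty, on(a,f), on(f,e)} \ {clear(a), handempty, on(a,f)} = {on(f,e)}
  ∪ pre   = {on(f,e)} ∪ {clear(f), holding(a)}
          = {clear(f), holding(a), on(f,e)}

== RESULT ==
["clear(f)", "holding(a)", "on(f,e)"]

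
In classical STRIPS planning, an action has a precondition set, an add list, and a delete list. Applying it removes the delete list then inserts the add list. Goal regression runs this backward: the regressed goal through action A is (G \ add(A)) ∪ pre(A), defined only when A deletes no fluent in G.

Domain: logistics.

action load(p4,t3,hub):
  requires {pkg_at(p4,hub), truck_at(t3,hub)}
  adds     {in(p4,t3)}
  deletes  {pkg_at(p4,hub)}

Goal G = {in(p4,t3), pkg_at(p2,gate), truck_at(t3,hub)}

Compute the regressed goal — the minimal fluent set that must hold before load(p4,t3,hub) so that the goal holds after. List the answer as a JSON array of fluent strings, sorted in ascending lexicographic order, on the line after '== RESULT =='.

Regress:
  G ∩ del = {}  (empty — regression defined)
  G \ add = {in(p4,t3), pkg_at(p2,gate), truck_at(t3,hub)} \ {in(p4,t3)} = {pkg_at(p2,gate), truck_at(t3,hub)}
  ∪ pre   = {pkg_at(p2,gate), truck_at(t3,hub)} ∪ {pkg_at(p4,hub), truck_at(t3,hub)}
          = {pkg_at(p2,gate), pkg_at(p4,hub), truck_at(t3,hub)}

== RESULT ==
["pkg_at(p2,gate)", "pkg_at(p4,hub)", "truck_at(t3,hub)"]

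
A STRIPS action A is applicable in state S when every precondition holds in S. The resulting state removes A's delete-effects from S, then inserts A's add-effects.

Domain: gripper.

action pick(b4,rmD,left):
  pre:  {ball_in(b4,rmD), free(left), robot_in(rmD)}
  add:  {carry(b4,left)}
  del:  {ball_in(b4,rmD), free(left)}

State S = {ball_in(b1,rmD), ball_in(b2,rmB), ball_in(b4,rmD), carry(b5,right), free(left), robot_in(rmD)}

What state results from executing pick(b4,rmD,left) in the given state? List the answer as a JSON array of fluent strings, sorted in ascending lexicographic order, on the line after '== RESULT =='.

Progress:
  pre ⊆ S: {ball_in(b4,rmD), free(left), robot_in(rmD)} ⊆ S  — applicable
  S \ del = {ball_in(b1,rmD), ball_in(b2,rmB), carry(b5,right), robot_in(rmD)}
  ∪ add   = {ball_in(b1,rmD), ball_in(b2,rmB), carry(b4,left), carry(b5,right), robot_in(rmD)}

== RESULT ==
["ball_in(b1,rmD)", "ball_in(b2,rmB)", "carry(b4,left)", "carry(b5,right)", "robot_in(rmD)"]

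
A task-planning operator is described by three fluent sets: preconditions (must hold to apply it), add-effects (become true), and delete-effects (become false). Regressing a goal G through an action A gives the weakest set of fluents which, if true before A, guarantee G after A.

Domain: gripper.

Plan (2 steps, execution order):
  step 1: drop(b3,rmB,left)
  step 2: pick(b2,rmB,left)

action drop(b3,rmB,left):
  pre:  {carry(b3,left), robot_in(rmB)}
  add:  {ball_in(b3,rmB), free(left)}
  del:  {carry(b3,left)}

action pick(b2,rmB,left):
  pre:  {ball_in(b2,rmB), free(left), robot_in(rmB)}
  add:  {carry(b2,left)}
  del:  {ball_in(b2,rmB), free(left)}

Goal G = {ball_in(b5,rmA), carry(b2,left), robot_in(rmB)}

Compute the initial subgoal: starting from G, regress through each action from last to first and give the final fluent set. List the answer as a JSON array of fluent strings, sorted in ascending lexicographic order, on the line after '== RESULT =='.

Work backward from the goal:
  through step 2 (pick(b2,rmB,left)): drop {carry(b2,left)}, keep {ball_in(b5,rmA), robot_in(rmB)}, require {ball_in(b2,rmB), free(left), robot_in(rmB)}
    → {ball_in(b2,rmB), ball_in(b5,rmA), free(left), robot_in(rmB)}
  through step 1 (drop(b3,rmB,left)): drop {free(left)}, keep {ball_in(b2,rmB), ball_in(b5,rmA), robot_in(rmB)}, require {carry(b3,left), robot_in(rmB)}
    → {ball_in(b2,rmB), ball_in(b5,rmA), carry(b3,left), robot_in(rmB)}

== RESULT ==
["ball_in(b2,rmB)", "ball_in(b5,rmA)", "carry(b3,left)", "robot_in(rmB)"]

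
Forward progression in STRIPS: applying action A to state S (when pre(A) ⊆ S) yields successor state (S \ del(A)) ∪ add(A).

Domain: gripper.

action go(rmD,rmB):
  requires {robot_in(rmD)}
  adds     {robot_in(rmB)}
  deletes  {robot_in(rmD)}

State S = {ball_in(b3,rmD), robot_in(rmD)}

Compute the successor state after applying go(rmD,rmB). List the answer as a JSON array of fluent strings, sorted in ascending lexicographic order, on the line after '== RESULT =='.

Compute (S \ del) ∪ add:
  pre ⊆ S: {robot_in(rmD)} ⊆ S  — applicable
  S \ del = {ball_in(b3,rmD)}
  ∪ add   = {ball_in(b3,rmD), robot_in(rmB)}

== RESULT ==
["ball_in(b3,rmD)", "robot_in(rmB)"]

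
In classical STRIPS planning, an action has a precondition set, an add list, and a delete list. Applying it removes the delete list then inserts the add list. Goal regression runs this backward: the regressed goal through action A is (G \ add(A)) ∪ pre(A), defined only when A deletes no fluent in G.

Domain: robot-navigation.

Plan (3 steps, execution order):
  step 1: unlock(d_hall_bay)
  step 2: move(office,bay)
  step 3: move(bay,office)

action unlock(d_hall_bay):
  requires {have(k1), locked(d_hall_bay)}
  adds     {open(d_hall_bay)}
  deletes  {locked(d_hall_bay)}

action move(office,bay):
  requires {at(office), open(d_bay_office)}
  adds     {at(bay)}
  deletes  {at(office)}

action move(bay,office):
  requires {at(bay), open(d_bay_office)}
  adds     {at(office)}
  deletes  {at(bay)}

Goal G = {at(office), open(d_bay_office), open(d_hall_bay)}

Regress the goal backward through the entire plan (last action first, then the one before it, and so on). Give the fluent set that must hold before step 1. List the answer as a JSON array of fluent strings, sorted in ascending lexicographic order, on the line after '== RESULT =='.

Regress step by step:
  through step 3 (move(bay,office)): drop {at(office)}, keep {open(d_bay_office), open(d_hall_bay)}, require {at(bay), open(d_bay_office)}
    → {at(bay), open(d_bay_office), open(d_hall_bay)}
  through step 2 (move(office,bay)): drop {at(bay)}, keep {open(d_bay_office), open(d_hall_bay)}, require {at(office), open(d_bay_office)}
    → {at(office), open(d_bay_office), open(d_hall_bay)}
  through step 1 (unlock(d_hall_bay)): drop {open(d_hall_bay)}, keep {at(office), open(d_bay_office)}, require {have(k1), locked(d_hall_bay)}
    → {at(office), have(k1), locked(d_hall_bay), open(d_bay_office)}

== RESULT ==
["at(office)", "have(k1)", "locked(d_hall_bay)", "open(d_bay_office)"]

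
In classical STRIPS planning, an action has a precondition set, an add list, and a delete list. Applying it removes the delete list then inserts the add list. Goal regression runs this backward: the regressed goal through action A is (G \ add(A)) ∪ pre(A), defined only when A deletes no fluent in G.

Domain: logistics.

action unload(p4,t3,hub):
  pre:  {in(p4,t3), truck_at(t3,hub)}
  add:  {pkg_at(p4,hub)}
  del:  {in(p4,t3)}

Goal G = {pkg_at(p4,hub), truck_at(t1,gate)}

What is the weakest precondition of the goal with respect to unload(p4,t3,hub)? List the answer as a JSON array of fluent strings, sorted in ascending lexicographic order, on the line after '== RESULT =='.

Compute (G \ add) ∪ pre:
  G ∩ del = {}  (empty — regression defined)
  G \ add = {pkg_at(p4,hub), truck_at(t1,gate)} \ {pkg_at(p4,hub)} = {truck_at(t1,gate)}
  ∪ pre   = {truck_at(t1,gate)} ∪ {in(p4,t3), truck_at(t3,hub)}
          = {in(p4,t3), truck_at(t1,gate), truck_at(t3,hub)}

== RESULT ==
["in(p4,t3)", "truck_at(t1,gate)", "truck_at(t3,hub)"]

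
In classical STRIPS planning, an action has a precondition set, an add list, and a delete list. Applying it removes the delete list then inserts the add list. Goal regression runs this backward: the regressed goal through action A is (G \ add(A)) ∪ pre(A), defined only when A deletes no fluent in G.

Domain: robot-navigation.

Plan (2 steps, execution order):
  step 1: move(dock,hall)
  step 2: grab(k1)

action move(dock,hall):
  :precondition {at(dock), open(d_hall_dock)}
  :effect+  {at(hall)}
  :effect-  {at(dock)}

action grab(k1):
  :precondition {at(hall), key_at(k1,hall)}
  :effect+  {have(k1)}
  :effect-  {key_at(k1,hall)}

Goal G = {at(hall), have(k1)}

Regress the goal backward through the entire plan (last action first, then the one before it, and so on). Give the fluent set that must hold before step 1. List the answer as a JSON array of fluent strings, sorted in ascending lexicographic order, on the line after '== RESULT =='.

Regress step by step:
  through step 2 (grab(k1)): drop {have(k1)}, keep {at(hall)}, require {at(hall), key_at(k1,hall)}
    → {at(hall), key_at(k1,hall)}
  through step 1 (move(dock,hall)): drop {at(hall)}, keep {key_at(k1,hall)}, require {at(dock), open(d_hall_dock)}
    → {at(dock), key_at(k1,hall), open(d_hall_dock)}

== RESULT ==
["at(dock)", "key_at(k1,hall)", "open(d_hall_dock)"]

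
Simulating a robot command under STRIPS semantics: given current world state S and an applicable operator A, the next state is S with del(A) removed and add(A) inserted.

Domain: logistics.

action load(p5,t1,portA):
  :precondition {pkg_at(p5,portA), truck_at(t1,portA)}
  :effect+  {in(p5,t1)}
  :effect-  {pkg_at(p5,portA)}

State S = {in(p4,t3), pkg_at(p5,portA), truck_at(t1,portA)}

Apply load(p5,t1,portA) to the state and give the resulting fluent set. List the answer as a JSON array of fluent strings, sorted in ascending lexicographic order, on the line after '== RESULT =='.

Progress:
  pre ⊆ S: {pkg_at(p5,portA), truck_at(t1,portA)} ⊆ S  — applicable
  S \ del = {in(p4,t3), truck_at(t1,portA)}
  ∪ add   = {in(p4,t3), in(p5,t1), truck_at(t1,portA)}

== RESULT ==
["in(p4,t3)", "in(p5,t1)", "truck_at(t1,portA)"]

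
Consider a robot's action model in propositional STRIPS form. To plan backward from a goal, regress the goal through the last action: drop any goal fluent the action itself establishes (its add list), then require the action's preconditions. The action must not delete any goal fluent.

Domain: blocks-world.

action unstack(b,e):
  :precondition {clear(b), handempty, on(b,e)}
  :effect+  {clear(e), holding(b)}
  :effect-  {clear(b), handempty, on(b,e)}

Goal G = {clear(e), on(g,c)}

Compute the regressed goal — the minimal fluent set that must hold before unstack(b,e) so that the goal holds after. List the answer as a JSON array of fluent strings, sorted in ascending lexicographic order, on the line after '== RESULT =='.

Regress:
  G ∩ del = {}  (empty — regression defined)
  G \ add = {clear(e), on(g,c)} \ {clear(e), holding(b)} = {on(g,c)}
  ∪ pre   = {on(g,c)} ∪ {clear(b), handempty, on(b,e)}
          = {clear(b), handempty, on(b,e), on(g,c)}

== RESULT ==
["clear(b)", "handempty", "on(b,e)", "on(g,c)"]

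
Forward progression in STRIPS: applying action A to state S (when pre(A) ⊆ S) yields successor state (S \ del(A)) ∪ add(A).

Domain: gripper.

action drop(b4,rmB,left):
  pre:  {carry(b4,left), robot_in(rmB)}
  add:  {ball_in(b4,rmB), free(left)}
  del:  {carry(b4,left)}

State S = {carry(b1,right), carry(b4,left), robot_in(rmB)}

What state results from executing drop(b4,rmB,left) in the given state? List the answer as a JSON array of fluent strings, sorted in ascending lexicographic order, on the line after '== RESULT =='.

Compute (S \ del) ∪ add:
  pre ⊆ S: {carry(b4,left), robot_in(rmB)} ⊆ S  — applicable
  S \ del = {carry(b1,right), robot_in(rmB)}
  ∪ add   = {ball_in(b4,rmB), carry(b1,right), free(left), robot_in(rmB)}

== RESULT ==
["ball_in(b4,rmB)", "carry(b1,right)", "free(left)", "robot_in(rmB)"]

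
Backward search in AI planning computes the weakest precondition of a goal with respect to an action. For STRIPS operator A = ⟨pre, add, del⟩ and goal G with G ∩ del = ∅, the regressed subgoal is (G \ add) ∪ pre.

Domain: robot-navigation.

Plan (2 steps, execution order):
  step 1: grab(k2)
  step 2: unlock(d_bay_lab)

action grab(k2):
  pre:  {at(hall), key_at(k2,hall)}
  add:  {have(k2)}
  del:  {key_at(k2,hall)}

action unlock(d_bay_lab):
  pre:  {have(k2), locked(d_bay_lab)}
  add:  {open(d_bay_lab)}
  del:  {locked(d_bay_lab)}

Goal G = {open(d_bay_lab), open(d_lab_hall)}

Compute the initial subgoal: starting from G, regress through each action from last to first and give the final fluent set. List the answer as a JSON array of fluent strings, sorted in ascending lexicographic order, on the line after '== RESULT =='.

Work backward from the goal:
  through step 2 (unlock(d_bay_lab)): drop {open(d_bay_lab)}, keep {open(d_lab_hall)}, require {have(k2), locked(d_bay_lab)}
    → {have(k2), locked(d_bay_lab), open(d_lab_hall)}
  through step 1 (grab(k2)): drop {have(k2)}, keep {locked(d_bay_lab), open(d_lab_hall)}, require {at(hall), key_at(k2,hall)}
    → {at(hall), key_at(k2,hall), locked(d_bay_lab), open(d_lab_hall)}

== RESULT ==
["at(hall)", "key_at(k2,hall)", "locked(d_bay_lab)", "open(d_lab_hall)"]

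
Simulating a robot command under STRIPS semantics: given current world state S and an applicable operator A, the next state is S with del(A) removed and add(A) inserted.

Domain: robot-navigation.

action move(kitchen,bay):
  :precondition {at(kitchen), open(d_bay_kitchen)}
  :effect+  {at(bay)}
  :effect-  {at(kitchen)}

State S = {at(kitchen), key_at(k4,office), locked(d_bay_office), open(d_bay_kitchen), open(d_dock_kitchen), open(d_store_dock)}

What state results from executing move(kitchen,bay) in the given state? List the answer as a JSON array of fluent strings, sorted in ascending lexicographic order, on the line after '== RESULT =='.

Compute (S \ del) ∪ add:
  pre ⊆ S: {at(kitchen), open(d_bay_kitchen)} ⊆ S  — applicable
  S \ del = {key_at(k4,office), locked(d_bay_office), open(d_bay_kitchen), open(d_dock_kitchen), open(d_store_dock)}
  ∪ add   = {at(bay), key_at(k4,office), locked(d_bay_office), open(d_bay_kitchen), open(d_dock_kitchen), open(d_store_dock)}

== RESULT ==
["at(bay)", "key_at(k4,office)", "locked(d_bay_office)", "open(d_bay_kitchen)", "open(d_dock_kitchen)", "open(d_store_dock)"]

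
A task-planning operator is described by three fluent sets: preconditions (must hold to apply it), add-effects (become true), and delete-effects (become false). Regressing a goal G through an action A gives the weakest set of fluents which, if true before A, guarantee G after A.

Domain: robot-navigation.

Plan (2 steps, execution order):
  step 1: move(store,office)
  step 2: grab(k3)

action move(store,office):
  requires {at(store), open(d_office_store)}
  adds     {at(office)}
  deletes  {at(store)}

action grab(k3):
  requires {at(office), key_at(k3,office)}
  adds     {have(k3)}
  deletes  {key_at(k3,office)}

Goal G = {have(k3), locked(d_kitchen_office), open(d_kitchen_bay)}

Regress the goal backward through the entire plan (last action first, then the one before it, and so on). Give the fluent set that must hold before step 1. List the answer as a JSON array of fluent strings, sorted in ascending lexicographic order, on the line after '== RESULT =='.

Regress step by step:
  through step 2 (grab(k3)): drop {have(k3)}, keep {locked(d_kitchen_office), open(d_kitchen_bay)}, require {at(office), key_at(k3,office)}
    → {at(office), key_at(k3,office), locked(d_kitchen_office), open(d_kitchen_bay)}
  through step 1 (move(store,office)): drop {at(office)}, keep {key_at(k3,office), locked(d_kitchen_office), open(d_kitchen_bay)}, require {at(store), open(d_office_store)}
    → {at(store), key_at(k3,office), locked(d_kitchen_office), open(d_kitchen_bay), open(d_office_store)}

== RESULT ==
["at(store)", "key_at(k3,office)", "locked(d_kitchen_office)", "open(d_kitchen_bay)", "open(d_office_store)"]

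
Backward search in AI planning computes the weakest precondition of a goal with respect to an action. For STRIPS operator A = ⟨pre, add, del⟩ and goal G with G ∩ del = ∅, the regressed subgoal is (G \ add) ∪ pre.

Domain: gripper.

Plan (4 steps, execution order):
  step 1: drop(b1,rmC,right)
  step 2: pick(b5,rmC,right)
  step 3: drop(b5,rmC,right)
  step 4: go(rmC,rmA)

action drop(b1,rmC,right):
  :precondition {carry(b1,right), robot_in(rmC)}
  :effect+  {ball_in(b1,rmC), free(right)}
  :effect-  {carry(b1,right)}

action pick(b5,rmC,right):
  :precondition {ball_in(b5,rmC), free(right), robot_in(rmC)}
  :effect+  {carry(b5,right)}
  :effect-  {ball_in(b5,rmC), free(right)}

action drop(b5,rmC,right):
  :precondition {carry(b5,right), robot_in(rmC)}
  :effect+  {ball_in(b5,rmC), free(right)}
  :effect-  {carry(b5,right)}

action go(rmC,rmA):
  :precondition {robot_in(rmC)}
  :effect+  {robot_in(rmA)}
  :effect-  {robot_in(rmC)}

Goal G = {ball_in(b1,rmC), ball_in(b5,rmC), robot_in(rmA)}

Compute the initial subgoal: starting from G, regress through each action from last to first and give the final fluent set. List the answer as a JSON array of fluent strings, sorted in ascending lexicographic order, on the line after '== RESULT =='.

Regress step by step:
  through step 4 (go(rmC,rmA)): drop {robot_in(rmA)}, keep {ball_in(b1,rmC), ball_in(b5,rmC)}, require {robot_in(rmC)}
    → {ball_in(b1,rmC), ball_in(b5,rmC), robot_in(rmC)}
  through step 3 (drop(b5,rmC,right)): drop {ball_in(b5,rmC)}, keep {ball_in(b1,rmC), robot_in(rmC)}, require {carry(b5,right), robot_in(rmC)}
    → {ball_in(b1,rmC), carry(b5,right), robot_in(rmC)}
  through step 2 (pick(b5,rmC,right)): drop {carry(b5,right)}, keep {ball_in(b1,rmC), robot_in(rmC)}, require {ball_in(b5,rmC), free(right), robot_in(rmC)}
    → {ball_in(b1,rmC), ball_in(b5,rmC), free(right), robot_in(rmC)}
  through step 1 (drop(b1,rmC,right)): drop {ball_in(b1,rmC), free(right)}, keep {ball_in(b5,rmC), robot_in(rmC)}, require {carry(b1,right), robot_in(rmC)}
    → {ball_in(b5,rmC), carry(b1,right), robot_in(rmC)}

== RESULT ==
["ball_in(b5,rmC)", "carry(b1,right)", "robot_in(rmC)"]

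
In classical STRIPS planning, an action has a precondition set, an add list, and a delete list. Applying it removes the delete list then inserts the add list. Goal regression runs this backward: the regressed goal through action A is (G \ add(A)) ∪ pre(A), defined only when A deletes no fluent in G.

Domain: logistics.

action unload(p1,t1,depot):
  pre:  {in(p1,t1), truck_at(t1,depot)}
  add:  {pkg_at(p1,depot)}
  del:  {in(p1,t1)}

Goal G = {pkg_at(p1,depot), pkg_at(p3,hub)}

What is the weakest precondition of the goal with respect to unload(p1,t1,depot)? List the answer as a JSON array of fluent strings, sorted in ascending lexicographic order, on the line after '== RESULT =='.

Regress:
  G ∩ del = {}  (empty — regression defined)
  G \ add = {pkg_at(p1,depot), pkg_at(p3,hub)} \ {pkg_at(p1,depot)} = {pkg_at(p3,hub)}
  ∪ pre   = {pkg_at(p3,hub)} ∪ {in(p1,t1), truck_at(t1,depot)}
          = {in(p1,t1), pkg_at(p3,hub), truck_at(t1,depot)}

== RESULT ==
["in(p1,t1)", "pkg_at(p3,hub)", "truck_at(t1,depot)"]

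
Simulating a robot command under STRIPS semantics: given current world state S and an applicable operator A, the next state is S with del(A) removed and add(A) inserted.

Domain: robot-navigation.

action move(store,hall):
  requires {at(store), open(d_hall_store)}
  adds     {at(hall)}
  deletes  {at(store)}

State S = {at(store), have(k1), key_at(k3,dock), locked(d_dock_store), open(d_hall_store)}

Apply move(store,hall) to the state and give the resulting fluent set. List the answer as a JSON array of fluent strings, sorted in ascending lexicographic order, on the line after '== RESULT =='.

Compute (S \ del) ∪ add:
  pre ⊆ S: {at(store), open(d_hall_store)} ⊆ S  — applicable
  S \ del = {have(k1), key_at(k3,dock), locked(d_dock_store), open(d_hall_store)}
  ∪ add   = {at(hall), have(k1), key_at(k3,dock), locked(d_dock_store), open(d_hall_store)}

== RESULT ==
["at(hall)", "have(k1)", "key_at(k3,dock)", "locked(d_dock_store)", "open(d_hall_store)"]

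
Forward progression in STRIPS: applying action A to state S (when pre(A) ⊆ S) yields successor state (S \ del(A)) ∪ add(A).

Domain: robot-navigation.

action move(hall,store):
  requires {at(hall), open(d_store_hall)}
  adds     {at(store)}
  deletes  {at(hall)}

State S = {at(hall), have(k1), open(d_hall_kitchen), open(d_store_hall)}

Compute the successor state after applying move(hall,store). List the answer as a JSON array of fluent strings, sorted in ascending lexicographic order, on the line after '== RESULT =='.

Progress:
  pre ⊆ S: {at(hall), open(d_store_hall)} ⊆ S  — applicable
  S \ del = {have(k1), open(d_hall_kitchen), open(d_store_hall)}
  ∪ add   = {at(store), have(k1), open(d_hall_kitchen), open(d_store_hall)}

== RESULT ==
["at(store)", "have(k1)", "open(d_hall_kitchen)", "open(d_store_hall)"]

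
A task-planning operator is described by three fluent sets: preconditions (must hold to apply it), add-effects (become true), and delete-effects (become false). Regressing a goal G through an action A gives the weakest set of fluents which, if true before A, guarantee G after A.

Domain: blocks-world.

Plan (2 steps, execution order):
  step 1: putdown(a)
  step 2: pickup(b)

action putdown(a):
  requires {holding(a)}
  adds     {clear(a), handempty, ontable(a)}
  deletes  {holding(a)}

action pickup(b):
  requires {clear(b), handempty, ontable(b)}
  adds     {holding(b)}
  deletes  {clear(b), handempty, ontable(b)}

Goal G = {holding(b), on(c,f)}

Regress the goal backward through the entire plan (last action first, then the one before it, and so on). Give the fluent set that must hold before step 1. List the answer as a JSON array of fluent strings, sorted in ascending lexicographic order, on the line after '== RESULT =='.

Regress step by step:
  through step 2 (pickup(b)): drop {holding(b)}, keep {on(c,f)}, require {clear(b), handempty, ontable(b)}
    → {clear(b), handempty, on(c,f), ontable(b)}
  through step 1 (putdown(a)): drop {handempty}, keep {clear(b), on(c,f), ontable(b)}, require {holding(a)}
    → {clear(b), holding(a), on(c,f), ontable(b)}

== RESULT ==
["clear(b)", "holding(a)", "on(c,f)", "ontable(b)"]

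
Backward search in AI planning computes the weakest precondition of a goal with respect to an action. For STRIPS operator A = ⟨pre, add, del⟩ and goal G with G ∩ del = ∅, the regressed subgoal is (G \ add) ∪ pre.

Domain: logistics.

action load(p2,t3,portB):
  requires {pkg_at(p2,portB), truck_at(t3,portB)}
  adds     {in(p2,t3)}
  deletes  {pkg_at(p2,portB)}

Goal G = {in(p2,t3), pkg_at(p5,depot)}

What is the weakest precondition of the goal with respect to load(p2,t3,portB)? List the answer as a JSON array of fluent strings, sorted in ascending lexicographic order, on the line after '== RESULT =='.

Regress:
  G ∩ del = {}  (empty — regression defined)
  G \ add = {in(p2,t3), pkg_at(p5,depot)} \ {in(p2,t3)} = {pkg_at(p5,depot)}
  ∪ pre   = {pkg_at(p5,depot)} ∪ {pkg_at(p2,portB), truck_at(t3,portB)}
          = {pkg_at(p2,portB), pkg_at(p5,depot), truck_at(t3,portB)}

== RESULT ==
["pkg_at(p2,portB)", "pkg_at(p5,depot)", "truck_at(t3,portB)"]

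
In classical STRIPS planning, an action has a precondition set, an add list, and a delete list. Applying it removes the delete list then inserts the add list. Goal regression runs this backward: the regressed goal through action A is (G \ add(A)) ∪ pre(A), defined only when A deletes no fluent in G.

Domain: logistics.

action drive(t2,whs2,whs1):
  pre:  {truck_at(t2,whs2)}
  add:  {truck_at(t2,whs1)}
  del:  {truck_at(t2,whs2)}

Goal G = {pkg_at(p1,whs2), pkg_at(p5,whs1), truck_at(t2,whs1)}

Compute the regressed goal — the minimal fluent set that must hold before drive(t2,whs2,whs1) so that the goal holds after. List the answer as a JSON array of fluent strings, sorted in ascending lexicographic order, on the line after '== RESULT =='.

Compute (G \ add) ∪ pre:
  G ∩ del = {}  (empty — regression defined)
  G \ add = {pkg_at(p1,whs2), pkg_at(p5,whs1), truck_at(t2,whs1)} \ {truck_at(t2,whs1)} = {pkg_at(p1,whs2), pkg_at(p5,whs1)}
  ∪ pre   = {pkg_at(p1,whs2), pkg_at(p5,whs1)} ∪ {truck_at(t2,whs2)}
          = {pkg_at(p1,whs2), pkg_at(p5,whs1), truck_at(t2,whs2)}

== RESULT ==
["pkg_at(p1,whs2)", "pkg_at(p5,whs1)", "truck_at(t2,whs2)"]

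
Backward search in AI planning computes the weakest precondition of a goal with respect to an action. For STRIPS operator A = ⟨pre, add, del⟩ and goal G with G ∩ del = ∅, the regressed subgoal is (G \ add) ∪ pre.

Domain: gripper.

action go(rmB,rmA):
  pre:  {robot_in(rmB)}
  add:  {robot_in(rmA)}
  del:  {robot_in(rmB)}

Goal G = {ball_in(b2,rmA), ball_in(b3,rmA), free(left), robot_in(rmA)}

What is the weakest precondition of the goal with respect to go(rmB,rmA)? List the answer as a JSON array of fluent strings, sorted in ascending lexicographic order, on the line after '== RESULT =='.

Compute (G \ add) ∪ pre:
  G ∩ del = {}  (empty — regression defined)
  G \ add = {ball_in(b2,rmA), ball_in(b3,rmA), free(left), robot_in(rmA)} \ {robot_in(rmA)} = {ball_in(b2,rmA), ball_in(b3,rmA), free(left)}
  ∪ pre   = {ball_in(b2,rmA), ball_in(b3,rmA), free(left)} ∪ {robot_in(rmB)}
          = {ball_in(b2,rmA), ball_in(b3,rmA), free(left), robot_in(rmB)}

== RESULT ==
["ball_in(b2,rmA)", "ball_in(b3,rmA)", "free(left)", "robot_in(rmB)"]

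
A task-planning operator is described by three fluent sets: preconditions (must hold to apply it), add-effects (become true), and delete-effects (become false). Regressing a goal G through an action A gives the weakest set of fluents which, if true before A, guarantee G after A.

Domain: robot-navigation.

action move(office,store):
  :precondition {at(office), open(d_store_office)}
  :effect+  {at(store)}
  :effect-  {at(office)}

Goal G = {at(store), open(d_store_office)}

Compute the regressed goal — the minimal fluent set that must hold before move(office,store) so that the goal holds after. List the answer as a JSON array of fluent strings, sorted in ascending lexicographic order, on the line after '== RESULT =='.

Compute (G \ add) ∪ pre:
  G ∩ del = {}  (empty — regression defined)
  G \ add = {at(store), open(d_store_office)} \ {at(store)} = {open(d_store_office)}
  ∪ pre   = {open(d_store_office)} ∪ {at(office), open(d_store_office)}
          = {at(office), open(d_store_office)}

== RESULT ==
["at(office)", "open(d_store_office)"]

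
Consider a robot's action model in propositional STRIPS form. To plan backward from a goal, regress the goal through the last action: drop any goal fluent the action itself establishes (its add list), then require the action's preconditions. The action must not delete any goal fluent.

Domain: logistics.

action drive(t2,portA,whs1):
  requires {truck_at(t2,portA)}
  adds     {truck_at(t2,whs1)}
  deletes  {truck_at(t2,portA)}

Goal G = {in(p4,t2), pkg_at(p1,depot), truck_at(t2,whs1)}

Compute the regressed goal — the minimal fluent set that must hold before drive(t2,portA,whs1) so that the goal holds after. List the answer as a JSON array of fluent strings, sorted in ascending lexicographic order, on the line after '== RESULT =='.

Compute (G \ add) ∪ pre:
  G ∩ del = {}  (empty — regression defined)
  G \ add = {in(p4,t2), pkg_at(p1,depot), truck_at(t2,whs1)} \ {truck_at(t2,whs1)} = {in(p4,t2), pkg_at(p1,depot)}
  ∪ pre   = {in(p4,t2), pkg_at(p1,depot)} ∪ {truck_at(t2,portA)}
          = {in(p4,t2), pkg_at(p1,depot), truck_at(t2,portA)}

== RESULT ==
["in(p4,t2)", "pkg_at(p1,depot)", "truck_at(t2,portA)"]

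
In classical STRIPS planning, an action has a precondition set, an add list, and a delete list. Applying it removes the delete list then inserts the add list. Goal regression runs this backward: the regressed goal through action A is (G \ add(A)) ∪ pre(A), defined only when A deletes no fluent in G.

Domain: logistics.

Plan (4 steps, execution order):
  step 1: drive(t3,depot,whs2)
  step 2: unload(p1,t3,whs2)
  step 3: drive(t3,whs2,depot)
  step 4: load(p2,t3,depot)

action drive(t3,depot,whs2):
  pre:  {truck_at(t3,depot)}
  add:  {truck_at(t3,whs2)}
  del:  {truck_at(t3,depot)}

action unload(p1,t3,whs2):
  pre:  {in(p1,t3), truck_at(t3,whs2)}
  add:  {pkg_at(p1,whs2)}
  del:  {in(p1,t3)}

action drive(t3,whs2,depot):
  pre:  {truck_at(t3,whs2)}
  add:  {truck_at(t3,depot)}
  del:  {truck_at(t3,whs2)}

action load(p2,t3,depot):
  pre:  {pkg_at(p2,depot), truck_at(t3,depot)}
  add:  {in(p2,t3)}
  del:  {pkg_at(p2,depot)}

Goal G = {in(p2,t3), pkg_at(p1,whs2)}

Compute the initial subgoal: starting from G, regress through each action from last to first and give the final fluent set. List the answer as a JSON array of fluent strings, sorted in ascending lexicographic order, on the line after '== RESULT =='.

Regress step by step:
  through step 4 (load(p2,t3,depot)): drop {in(p2,t3)}, keep {pkg_at(p1,whs2)}, require {pkg_at(p2,depot), truck_at(t3,depot)}
    → {pkg_at(p1,whs2), pkg_at(p2,depot), truck_at(t3,depot)}
  through step 3 (drive(t3,whs2,depot)): drop {truck_at(t3,depot)}, keep {pkg_at(p1,whs2), pkg_at(p2,depot)}, require {truck_at(t3,whs2)}
    → {pkg_at(p1,whs2), pkg_at(p2,depot), truck_at(t3,whs2)}
  through step 2 (unload(p1,t3,whs2)): drop {pkg_at(p1,whs2)}, keep {pkg_at(p2,depot), truck_at(t3,whs2)}, require {in(p1,t3), truck_at(t3,whs2)}
    → {in(p1,t3), pkg_at(p2,depot), truck_at(t3,whs2)}
  through step 1 (drive(t3,depot,whs2)): drop {truck_at(t3,whs2)}, keep {in(p1,t3), pkg_at(p2,depot)}, require {truck_at(t3,depot)}
    → {in(p1,t3), pkg_at(p2,depot), truck_at(t3,depot)}

== RESULT ==
["in(p1,t3)", "pkg_at(p2,depot)", "truck_at(t3,depot)"]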